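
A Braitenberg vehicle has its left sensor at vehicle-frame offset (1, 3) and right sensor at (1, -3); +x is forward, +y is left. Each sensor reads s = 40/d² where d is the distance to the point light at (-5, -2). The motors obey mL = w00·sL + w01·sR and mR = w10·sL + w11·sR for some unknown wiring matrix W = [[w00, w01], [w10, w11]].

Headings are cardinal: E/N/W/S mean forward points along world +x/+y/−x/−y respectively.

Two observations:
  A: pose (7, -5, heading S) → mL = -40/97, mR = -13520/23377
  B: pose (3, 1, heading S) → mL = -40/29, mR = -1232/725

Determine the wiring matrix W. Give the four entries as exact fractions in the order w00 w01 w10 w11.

0 -1 -1 -1

obs A: pose=(7,-5,S) → sL=40/241, sR=40/97, mL=-40/97, mR=-13520/23377
obs B: pose=(3,1,S) → sL=8/25, sR=40/29, mL=-40/29, mR=-1232/725
sensor matrix S = [[40/241, 40/97], [8/25, 40/29]]; det S = 328704/3389665
solve [mL_A; mL_B] = S·[w00; w01] and [mR_A; mR_B] = S·[w10; w11]:
  w00 = 0, w01 = -1, w10 = -1, w11 = -1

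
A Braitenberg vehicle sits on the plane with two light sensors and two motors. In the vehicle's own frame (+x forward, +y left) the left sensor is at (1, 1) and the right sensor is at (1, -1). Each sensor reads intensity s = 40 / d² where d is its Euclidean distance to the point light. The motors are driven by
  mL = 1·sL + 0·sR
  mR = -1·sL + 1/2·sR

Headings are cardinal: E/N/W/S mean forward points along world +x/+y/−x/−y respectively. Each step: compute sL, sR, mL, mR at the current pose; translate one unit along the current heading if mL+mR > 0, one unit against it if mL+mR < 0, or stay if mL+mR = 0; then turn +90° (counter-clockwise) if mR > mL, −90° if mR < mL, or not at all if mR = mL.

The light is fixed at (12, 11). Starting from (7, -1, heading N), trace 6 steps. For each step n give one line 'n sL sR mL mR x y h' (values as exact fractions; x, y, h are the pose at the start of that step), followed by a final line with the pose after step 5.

0 40/157 40/137 40/157 -2340/21509 7 -1 N
1 10/29 1/4 10/29 -51/232 7 0 E
2 40/153 40/169 40/153 -3700/25857 8 0 S
3 20/97 20/73 20/97 -490/7081 8 -1 W
4 40/157 40/137 40/157 -2340/21509 7 -1 N
5 10/29 1/4 10/29 -51/232 7 0 E
final 8 0 S

n=0: pose=(7,-1,N); sL=40/157, sR=40/137; mL=40/157, mR=-2340/21509; mL+mR=20/137 → advance +1; mR−mL=-7820/21509 → turn -1·90°
n=1: pose=(7,0,E); sL=10/29, sR=1/4; mL=10/29, mR=-51/232; mL+mR=1/8 → advance +1; mR−mL=-131/232 → turn -1·90°
n=2: pose=(8,0,S); sL=40/153, sR=40/169; mL=40/153, mR=-3700/25857; mL+mR=20/169 → advance +1; mR−mL=-10460/25857 → turn -1·90°
n=3: pose=(8,-1,W); sL=20/97, sR=20/73; mL=20/97, mR=-490/7081; mL+mR=10/73 → advance +1; mR−mL=-1950/7081 → turn -1·90°
n=4: pose=(7,-1,N); sL=40/157, sR=40/137; mL=40/157, mR=-2340/21509; mL+mR=20/137 → advance +1; mR−mL=-7820/21509 → turn -1·90°
n=5: pose=(7,0,E); sL=10/29, sR=1/4; mL=10/29, mR=-51/232; mL+mR=1/8 → advance +1; mR−mL=-131/232 → turn -1·90°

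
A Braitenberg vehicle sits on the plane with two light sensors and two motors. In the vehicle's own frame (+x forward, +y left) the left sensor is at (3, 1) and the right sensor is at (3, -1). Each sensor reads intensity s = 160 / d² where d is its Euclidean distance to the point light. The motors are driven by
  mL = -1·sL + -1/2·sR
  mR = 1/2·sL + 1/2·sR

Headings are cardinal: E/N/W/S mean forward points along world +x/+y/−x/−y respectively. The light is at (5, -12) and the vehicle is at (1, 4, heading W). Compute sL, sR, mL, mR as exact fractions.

left sensor world pos  = (-2, 3); dL² = 274
right sensor world pos = (-2, 5); dR² = 338
sL = 160/274 = 80/137
sR = 160/338 = 80/169
mL = -1·sL + -1/2·sR = -19000/23153
mR = 1/2·sL + 1/2·sR = 12240/23153

80/137 80/169 -19000/23153 12240/23153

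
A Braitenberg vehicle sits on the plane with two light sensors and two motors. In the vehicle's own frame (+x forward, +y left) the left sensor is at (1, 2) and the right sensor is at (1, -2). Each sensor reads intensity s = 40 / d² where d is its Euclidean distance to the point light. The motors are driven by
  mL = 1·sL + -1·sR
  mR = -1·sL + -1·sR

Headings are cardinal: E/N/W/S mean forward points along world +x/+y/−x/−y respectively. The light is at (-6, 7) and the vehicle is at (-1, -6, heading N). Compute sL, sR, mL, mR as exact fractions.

left sensor world pos  = (-3, -5); dL² = 153
right sensor world pos = (1, -5); dR² = 193
sL = 40/153 = 40/153
sR = 40/193 = 40/193
mL = 1·sL + -1·sR = 1600/29529
mR = -1·sL + -1·sR = -13840/29529

40/153 40/193 1600/29529 -13840/29529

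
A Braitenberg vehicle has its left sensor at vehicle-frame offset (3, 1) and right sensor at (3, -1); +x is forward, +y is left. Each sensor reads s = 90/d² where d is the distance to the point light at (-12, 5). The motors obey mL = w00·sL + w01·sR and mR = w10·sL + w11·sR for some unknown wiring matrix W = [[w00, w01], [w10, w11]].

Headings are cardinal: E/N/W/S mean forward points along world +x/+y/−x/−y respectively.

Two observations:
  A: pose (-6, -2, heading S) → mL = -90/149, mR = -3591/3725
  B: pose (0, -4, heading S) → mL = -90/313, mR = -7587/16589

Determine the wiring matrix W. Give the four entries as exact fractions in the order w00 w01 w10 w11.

obs A: pose=(-6,-2,S) → sL=90/149, sR=18/25, mL=-90/149, mR=-3591/3725
obs B: pose=(0,-4,S) → sL=90/313, sR=18/53, mL=-90/313, mR=-7587/16589
sensor matrix S = [[90/149, 18/25], [90/313, 18/53]]; det S = -23328/12358805
solve [mL_A; mL_B] = S·[w00; w01] and [mR_A; mR_B] = S·[w10; w11]:
  w00 = -1, w01 = 0, w10 = -1, w11 = -1/2

-1 0 -1 -1/2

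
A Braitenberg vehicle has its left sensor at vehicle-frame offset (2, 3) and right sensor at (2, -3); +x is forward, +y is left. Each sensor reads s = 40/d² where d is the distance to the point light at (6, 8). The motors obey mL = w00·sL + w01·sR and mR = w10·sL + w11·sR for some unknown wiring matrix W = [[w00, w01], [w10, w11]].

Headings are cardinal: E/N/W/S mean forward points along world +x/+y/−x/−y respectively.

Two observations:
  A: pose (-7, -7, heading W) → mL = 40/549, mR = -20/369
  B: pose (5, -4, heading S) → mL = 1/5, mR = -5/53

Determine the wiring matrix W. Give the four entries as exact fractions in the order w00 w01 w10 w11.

obs A: pose=(-7,-7,W) → sL=40/549, sR=40/369, mL=40/549, mR=-20/369
obs B: pose=(5,-4,S) → sL=1/5, sR=10/53, mL=1/5, mR=-5/53
sensor matrix S = [[40/549, 40/369], [1/5, 10/53]]; det S = -9464/1192977
solve [mL_A; mL_B] = S·[w00; w01] and [mR_A; mR_B] = S·[w10; w11]:
  w00 = 1, w01 = 0, w10 = 0, w11 = -1/2

1 0 0 -1/2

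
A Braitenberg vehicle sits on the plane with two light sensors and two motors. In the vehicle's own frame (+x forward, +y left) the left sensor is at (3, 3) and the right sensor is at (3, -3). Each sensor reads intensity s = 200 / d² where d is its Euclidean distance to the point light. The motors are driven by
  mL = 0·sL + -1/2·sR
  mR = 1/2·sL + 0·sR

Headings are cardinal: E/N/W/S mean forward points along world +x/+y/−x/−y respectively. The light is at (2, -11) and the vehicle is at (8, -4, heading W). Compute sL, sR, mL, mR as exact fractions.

left sensor world pos  = (5, -7); dL² = 25
right sensor world pos = (5, -1); dR² = 109
sL = 200/25 = 8
sR = 200/109 = 200/109
mL = 0·sL + -1/2·sR = -100/109
mR = 1/2·sL + 0·sR = 4

8 200/109 -100/109 4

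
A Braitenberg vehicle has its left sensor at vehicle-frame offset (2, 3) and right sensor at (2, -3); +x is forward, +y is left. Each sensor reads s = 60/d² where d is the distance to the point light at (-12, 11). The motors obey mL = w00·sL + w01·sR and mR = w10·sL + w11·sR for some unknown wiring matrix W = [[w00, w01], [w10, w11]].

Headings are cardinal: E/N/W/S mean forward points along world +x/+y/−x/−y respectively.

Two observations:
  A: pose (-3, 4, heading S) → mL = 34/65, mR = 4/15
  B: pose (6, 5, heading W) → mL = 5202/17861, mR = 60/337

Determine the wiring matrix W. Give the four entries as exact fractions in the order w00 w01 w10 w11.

1 1/2 1 0

obs A: pose=(-3,4,S) → sL=4/15, sR=20/39, mL=34/65, mR=4/15
obs B: pose=(6,5,W) → sL=60/337, sR=12/53, mL=5202/17861, mR=60/337
sensor matrix S = [[4/15, 20/39], [60/337, 12/53]]; det S = -35904/1160965
solve [mL_A; mL_B] = S·[w00; w01] and [mR_A; mR_B] = S·[w10; w11]:
  w00 = 1, w01 = 1/2, w10 = 1, w11 = 0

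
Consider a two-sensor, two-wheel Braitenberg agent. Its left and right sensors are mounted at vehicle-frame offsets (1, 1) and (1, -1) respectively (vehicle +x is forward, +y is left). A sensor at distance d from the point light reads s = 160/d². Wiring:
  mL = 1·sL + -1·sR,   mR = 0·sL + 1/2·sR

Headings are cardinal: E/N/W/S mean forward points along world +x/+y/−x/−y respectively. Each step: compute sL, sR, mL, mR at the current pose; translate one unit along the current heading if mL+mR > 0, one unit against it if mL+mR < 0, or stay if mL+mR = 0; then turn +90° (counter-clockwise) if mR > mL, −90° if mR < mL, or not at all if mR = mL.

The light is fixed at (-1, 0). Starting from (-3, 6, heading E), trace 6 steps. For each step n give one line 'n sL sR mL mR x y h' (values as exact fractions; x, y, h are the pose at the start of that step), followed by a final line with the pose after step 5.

n=0: pose=(-3,6,E); sL=16/5, sR=80/13; mL=-192/65, mR=40/13; mL+mR=8/65 → advance +1; mR−mL=392/65 → turn +1·90°
n=1: pose=(-2,6,N); sL=160/53, sR=160/49; mL=-640/2597, mR=80/49; mL+mR=3600/2597 → advance +1; mR−mL=4880/2597 → turn +1·90°
n=2: pose=(-2,7,W); sL=4, sR=40/17; mL=28/17, mR=20/17; mL+mR=48/17 → advance +1; mR−mL=-8/17 → turn -1·90°
n=3: pose=(-3,7,N); sL=160/73, sR=32/13; mL=-256/949, mR=16/13; mL+mR=912/949 → advance +1; mR−mL=1424/949 → turn +1·90°
n=4: pose=(-3,8,W); sL=80/29, sR=16/9; mL=256/261, mR=8/9; mL+mR=488/261 → advance +1; mR−mL=-8/87 → turn -1·90°
n=5: pose=(-4,8,N); sL=160/97, sR=32/17; mL=-384/1649, mR=16/17; mL+mR=1168/1649 → advance +1; mR−mL=1936/1649 → turn +1·90°

0 16/5 80/13 -192/65 40/13 -3 6 E
1 160/53 160/49 -640/2597 80/49 -2 6 N
2 4 40/17 28/17 20/17 -2 7 W
3 160/73 32/13 -256/949 16/13 -3 7 N
4 80/29 16/9 256/261 8/9 -3 8 W
5 160/97 32/17 -384/1649 16/17 -4 8 N
final -4 9 W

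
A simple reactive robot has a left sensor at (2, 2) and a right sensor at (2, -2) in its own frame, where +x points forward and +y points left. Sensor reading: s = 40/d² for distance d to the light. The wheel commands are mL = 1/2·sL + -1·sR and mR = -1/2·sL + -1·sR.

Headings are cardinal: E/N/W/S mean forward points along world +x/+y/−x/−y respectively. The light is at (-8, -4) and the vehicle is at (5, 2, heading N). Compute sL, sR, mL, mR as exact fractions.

8/37 40/289 -324/10693 -2636/10693

left sensor world pos  = (3, 4); dL² = 185
right sensor world pos = (7, 4); dR² = 289
sL = 40/185 = 8/37
sR = 40/289 = 40/289
mL = 1/2·sL + -1·sR = -324/10693
mR = -1/2·sL + -1·sR = -2636/10693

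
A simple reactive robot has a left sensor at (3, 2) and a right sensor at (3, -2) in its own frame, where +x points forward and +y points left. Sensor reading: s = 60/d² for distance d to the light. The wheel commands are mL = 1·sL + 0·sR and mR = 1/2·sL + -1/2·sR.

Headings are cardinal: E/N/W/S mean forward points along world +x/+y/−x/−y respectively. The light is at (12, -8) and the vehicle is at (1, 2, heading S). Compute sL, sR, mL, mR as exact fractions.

6/13 30/109 6/13 132/1417

left sensor world pos  = (3, -1); dL² = 130
right sensor world pos = (-1, -1); dR² = 218
sL = 60/130 = 6/13
sR = 60/218 = 30/109
mL = 1·sL + 0·sR = 6/13
mR = 1/2·sL + -1/2·sR = 132/1417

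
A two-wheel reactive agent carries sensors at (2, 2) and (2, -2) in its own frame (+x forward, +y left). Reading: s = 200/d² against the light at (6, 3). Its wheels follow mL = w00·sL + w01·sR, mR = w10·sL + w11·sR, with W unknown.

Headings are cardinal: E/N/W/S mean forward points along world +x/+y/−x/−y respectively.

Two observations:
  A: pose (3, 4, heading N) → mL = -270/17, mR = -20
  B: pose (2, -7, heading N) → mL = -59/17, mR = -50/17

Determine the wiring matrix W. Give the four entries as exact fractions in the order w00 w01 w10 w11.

-1 -1/2 0 -1

obs A: pose=(3,4,N) → sL=100/17, sR=20, mL=-270/17, mR=-20
obs B: pose=(2,-7,N) → sL=2, sR=50/17, mL=-59/17, mR=-50/17
sensor matrix S = [[100/17, 20], [2, 50/17]]; det S = -6560/289
solve [mL_A; mL_B] = S·[w00; w01] and [mR_A; mR_B] = S·[w10; w11]:
  w00 = -1, w01 = -1/2, w10 = 0, w11 = -1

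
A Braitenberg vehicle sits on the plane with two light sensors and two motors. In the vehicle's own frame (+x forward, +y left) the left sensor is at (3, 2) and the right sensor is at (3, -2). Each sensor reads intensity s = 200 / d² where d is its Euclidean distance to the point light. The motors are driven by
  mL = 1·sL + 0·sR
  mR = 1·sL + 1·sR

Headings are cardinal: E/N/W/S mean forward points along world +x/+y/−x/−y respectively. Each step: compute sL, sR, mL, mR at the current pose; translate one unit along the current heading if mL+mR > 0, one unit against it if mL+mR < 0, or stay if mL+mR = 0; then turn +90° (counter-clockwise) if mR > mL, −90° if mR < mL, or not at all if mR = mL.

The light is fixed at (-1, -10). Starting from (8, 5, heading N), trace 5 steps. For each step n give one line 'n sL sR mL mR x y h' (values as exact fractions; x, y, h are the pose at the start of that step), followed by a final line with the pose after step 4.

0 200/373 40/89 200/373 32720/33197 8 5 N
1 25/29 5/9 25/29 370/261 8 6 W
2 200/269 40/41 200/269 18960/11029 7 6 S
3 20/41 20/29 20/41 1400/1189 7 5 E
4 200/373 40/89 200/373 32720/33197 8 5 N
final 8 6 W

n=0: pose=(8,5,N); sL=200/373, sR=40/89; mL=200/373, mR=32720/33197; mL+mR=50520/33197 → advance +1; mR−mL=40/89 → turn +1·90°
n=1: pose=(8,6,W); sL=25/29, sR=5/9; mL=25/29, mR=370/261; mL+mR=595/261 → advance +1; mR−mL=5/9 → turn +1·90°
n=2: pose=(7,6,S); sL=200/269, sR=40/41; mL=200/269, mR=18960/11029; mL+mR=27160/11029 → advance +1; mR−mL=40/41 → turn +1·90°
n=3: pose=(7,5,E); sL=20/41, sR=20/29; mL=20/41, mR=1400/1189; mL+mR=1980/1189 → advance +1; mR−mL=20/29 → turn +1·90°
n=4: pose=(8,5,N); sL=200/373, sR=40/89; mL=200/373, mR=32720/33197; mL+mR=50520/33197 → advance +1; mR−mL=40/89 → turn +1·90°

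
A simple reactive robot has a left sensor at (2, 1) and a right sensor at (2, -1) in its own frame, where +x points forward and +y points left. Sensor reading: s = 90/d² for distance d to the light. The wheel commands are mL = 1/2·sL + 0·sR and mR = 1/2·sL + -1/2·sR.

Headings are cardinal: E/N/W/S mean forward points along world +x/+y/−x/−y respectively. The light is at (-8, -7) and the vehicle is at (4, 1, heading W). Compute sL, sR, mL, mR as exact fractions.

left sensor world pos  = (2, 0); dL² = 149
right sensor world pos = (2, 2); dR² = 181
sL = 90/149 = 90/149
sR = 90/181 = 90/181
mL = 1/2·sL + 0·sR = 45/149
mR = 1/2·sL + -1/2·sR = 1440/26969

90/149 90/181 45/149 1440/26969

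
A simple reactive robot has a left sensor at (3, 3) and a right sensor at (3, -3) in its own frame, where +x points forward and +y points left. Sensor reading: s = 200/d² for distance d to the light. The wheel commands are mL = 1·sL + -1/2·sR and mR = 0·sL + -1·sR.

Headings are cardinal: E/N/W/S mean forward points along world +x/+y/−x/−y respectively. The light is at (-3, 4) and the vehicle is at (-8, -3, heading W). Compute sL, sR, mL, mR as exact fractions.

left sensor world pos  = (-11, -6); dL² = 164
right sensor world pos = (-11, 0); dR² = 80
sL = 200/164 = 50/41
sR = 200/80 = 5/2
mL = 1·sL + -1/2·sR = -5/164
mR = 0·sL + -1·sR = -5/2

50/41 5/2 -5/164 -5/2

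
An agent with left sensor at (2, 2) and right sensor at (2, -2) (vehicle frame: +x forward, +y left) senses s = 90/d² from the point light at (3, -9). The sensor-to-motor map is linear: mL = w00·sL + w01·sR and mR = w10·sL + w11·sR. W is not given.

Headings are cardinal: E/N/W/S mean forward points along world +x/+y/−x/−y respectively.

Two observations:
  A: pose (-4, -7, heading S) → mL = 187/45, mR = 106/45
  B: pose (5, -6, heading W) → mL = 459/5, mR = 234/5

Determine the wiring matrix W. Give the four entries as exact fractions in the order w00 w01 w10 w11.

obs A: pose=(-4,-7,S) → sL=18/5, sR=10/9, mL=187/45, mR=106/45
obs B: pose=(5,-6,W) → sL=90, sR=18/5, mL=459/5, mR=234/5
sensor matrix S = [[18/5, 10/9], [90, 18/5]]; det S = -2176/25
solve [mL_A; mL_B] = S·[w00; w01] and [mR_A; mR_B] = S·[w10; w11]:
  w00 = 1, w01 = 1/2, w10 = 1/2, w11 = 1/2

1 1/2 1/2 1/2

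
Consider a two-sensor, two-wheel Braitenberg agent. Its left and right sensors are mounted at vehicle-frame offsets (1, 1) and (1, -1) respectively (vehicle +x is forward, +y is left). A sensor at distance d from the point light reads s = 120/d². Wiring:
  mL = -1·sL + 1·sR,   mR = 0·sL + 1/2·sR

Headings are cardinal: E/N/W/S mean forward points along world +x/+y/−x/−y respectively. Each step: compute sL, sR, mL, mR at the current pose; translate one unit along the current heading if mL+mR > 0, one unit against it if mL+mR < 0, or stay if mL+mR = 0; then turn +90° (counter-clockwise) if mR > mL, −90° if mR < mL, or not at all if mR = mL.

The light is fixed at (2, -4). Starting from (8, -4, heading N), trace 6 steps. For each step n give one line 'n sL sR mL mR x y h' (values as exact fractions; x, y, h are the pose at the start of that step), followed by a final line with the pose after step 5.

n=0: pose=(8,-4,N); sL=60/13, sR=12/5; mL=-144/65, mR=6/5; mL+mR=-66/65 → advance -1; mR−mL=222/65 → turn +1·90°
n=1: pose=(8,-5,W); sL=120/29, sR=24/5; mL=96/145, mR=12/5; mL+mR=444/145 → advance +1; mR−mL=252/145 → turn +1·90°
n=2: pose=(7,-5,S); sL=3, sR=6; mL=3, mR=3; mL+mR=6 → advance +1; mR−mL=0 → turn +0·90°
n=3: pose=(7,-6,S); sL=8/3, sR=24/5; mL=32/15, mR=12/5; mL+mR=68/15 → advance +1; mR−mL=4/15 → turn +1·90°
n=4: pose=(7,-7,E); sL=3, sR=30/13; mL=-9/13, mR=15/13; mL+mR=6/13 → advance +1; mR−mL=24/13 → turn +1·90°
n=5: pose=(8,-7,N); sL=120/29, sR=120/53; mL=-2880/1537, mR=60/53; mL+mR=-1140/1537 → advance -1; mR−mL=4620/1537 → turn +1·90°

0 60/13 12/5 -144/65 6/5 8 -4 N
1 120/29 24/5 96/145 12/5 8 -5 W
2 3 6 3 3 7 -5 S
3 8/3 24/5 32/15 12/5 7 -6 S
4 3 30/13 -9/13 15/13 7 -7 E
5 120/29 120/53 -2880/1537 60/53 8 -7 N
final 8 -8 W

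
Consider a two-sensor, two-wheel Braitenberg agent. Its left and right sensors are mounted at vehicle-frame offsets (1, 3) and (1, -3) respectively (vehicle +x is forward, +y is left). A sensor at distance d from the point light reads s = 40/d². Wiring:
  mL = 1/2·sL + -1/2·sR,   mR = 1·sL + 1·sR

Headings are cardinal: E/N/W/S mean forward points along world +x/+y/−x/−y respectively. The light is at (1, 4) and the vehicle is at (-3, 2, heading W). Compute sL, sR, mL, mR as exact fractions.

4/5 20/13 -24/65 152/65

left sensor world pos  = (-4, -1); dL² = 50
right sensor world pos = (-4, 5); dR² = 26
sL = 40/50 = 4/5
sR = 40/26 = 20/13
mL = 1/2·sL + -1/2·sR = -24/65
mR = 1·sL + 1·sR = 152/65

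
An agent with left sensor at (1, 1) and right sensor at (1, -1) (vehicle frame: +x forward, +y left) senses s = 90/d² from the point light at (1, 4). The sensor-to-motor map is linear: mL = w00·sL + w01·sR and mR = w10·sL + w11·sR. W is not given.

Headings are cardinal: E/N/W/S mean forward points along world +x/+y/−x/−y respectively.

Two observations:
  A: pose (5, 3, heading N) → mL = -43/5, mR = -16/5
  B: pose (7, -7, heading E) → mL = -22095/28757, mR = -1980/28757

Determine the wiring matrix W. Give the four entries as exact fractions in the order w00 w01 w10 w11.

-1/2 -1 -1/2 1/2

obs A: pose=(5,3,N) → sL=10, sR=18/5, mL=-43/5, mR=-16/5
obs B: pose=(7,-7,E) → sL=90/149, sR=90/193, mL=-22095/28757, mR=-1980/28757
sensor matrix S = [[10, 18/5], [90/149, 90/193]]; det S = 71568/28757
solve [mL_A; mL_B] = S·[w00; w01] and [mR_A; mR_B] = S·[w10; w11]:
  w00 = -1/2, w01 = -1, w10 = -1/2, w11 = 1/2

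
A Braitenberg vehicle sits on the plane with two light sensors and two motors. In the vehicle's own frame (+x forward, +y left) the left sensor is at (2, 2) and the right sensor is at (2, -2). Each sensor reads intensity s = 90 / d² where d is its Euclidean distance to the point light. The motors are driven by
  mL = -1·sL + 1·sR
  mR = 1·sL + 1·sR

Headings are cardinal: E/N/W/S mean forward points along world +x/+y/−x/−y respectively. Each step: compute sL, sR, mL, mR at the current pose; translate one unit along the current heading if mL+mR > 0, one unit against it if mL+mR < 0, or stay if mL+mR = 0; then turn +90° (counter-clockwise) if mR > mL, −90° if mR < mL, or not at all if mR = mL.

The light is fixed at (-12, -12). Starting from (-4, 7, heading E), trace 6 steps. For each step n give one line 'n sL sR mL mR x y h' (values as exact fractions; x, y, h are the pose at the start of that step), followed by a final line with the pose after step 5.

n=0: pose=(-4,7,E); sL=90/541, sR=90/389; mL=13680/210449, mR=83700/210449; mL+mR=180/389 → advance +1; mR−mL=180/541 → turn +1·90°
n=1: pose=(-3,7,N); sL=9/49, sR=45/281; mL=-324/13769, mR=4734/13769; mL+mR=90/281 → advance +1; mR−mL=18/49 → turn +1·90°
n=2: pose=(-3,8,W); sL=90/373, sR=90/533; mL=-14400/198809, mR=81540/198809; mL+mR=180/533 → advance +1; mR−mL=180/373 → turn +1·90°
n=3: pose=(-4,8,S); sL=45/212, sR=1/4; mL=2/53, mR=49/106; mL+mR=1/2 → advance +1; mR−mL=45/106 → turn +1·90°
n=4: pose=(-4,7,E); sL=90/541, sR=90/389; mL=13680/210449, mR=83700/210449; mL+mR=180/389 → advance +1; mR−mL=180/541 → turn +1·90°
n=5: pose=(-3,7,N); sL=9/49, sR=45/281; mL=-324/13769, mR=4734/13769; mL+mR=90/281 → advance +1; mR−mL=18/49 → turn +1·90°

0 90/541 90/389 13680/210449 83700/210449 -4 7 E
1 9/49 45/281 -324/13769 4734/13769 -3 7 N
2 90/373 90/533 -14400/198809 81540/198809 -3 8 W
3 45/212 1/4 2/53 49/106 -4 8 S
4 90/541 90/389 13680/210449 83700/210449 -4 7 E
5 9/49 45/281 -324/13769 4734/13769 -3 7 N
final -3 8 W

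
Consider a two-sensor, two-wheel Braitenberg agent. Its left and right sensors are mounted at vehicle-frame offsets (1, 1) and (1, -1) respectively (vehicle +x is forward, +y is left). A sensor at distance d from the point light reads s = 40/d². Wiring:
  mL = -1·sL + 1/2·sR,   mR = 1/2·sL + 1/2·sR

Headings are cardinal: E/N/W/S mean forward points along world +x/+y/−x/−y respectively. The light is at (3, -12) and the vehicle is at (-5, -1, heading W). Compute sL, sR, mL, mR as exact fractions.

40/181 8/45 -1076/8145 1624/8145

left sensor world pos  = (-6, -2); dL² = 181
right sensor world pos = (-6, 0); dR² = 225
sL = 40/181 = 40/181
sR = 40/225 = 8/45
mL = -1·sL + 1/2·sR = -1076/8145
mR = 1/2·sL + 1/2·sR = 1624/8145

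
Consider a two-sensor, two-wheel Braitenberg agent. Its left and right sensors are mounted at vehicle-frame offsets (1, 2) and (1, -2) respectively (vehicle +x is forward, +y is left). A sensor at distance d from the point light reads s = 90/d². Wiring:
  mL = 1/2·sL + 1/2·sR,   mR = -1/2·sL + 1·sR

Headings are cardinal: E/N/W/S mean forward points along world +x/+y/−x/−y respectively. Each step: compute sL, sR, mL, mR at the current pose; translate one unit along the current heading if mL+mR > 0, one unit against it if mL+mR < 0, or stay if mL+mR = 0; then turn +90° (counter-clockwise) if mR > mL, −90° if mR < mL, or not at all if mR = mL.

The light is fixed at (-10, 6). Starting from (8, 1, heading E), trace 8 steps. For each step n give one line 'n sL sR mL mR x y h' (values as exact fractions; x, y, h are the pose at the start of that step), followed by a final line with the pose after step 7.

n=0: pose=(8,1,E); sL=9/37, sR=9/41; mL=351/1517, mR=297/3034; mL+mR=27/82 → advance +1; mR−mL=-405/3034 → turn -1·90°
n=1: pose=(9,1,S); sL=10/53, sR=18/65; mL=802/3445, mR=629/3445; mL+mR=27/65 → advance +1; mR−mL=-173/3445 → turn -1·90°
n=2: pose=(9,0,W); sL=45/194, sR=9/34; mL=819/3298, mR=981/6596; mL+mR=27/68 → advance +1; mR−mL=-657/6596 → turn -1·90°
n=3: pose=(8,0,N); sL=90/281, sR=18/85; mL=6354/23885, mR=1233/23885; mL+mR=27/85 → advance +1; mR−mL=-5121/23885 → turn -1·90°
n=4: pose=(8,1,E); sL=9/37, sR=9/41; mL=351/1517, mR=297/3034; mL+mR=27/82 → advance +1; mR−mL=-405/3034 → turn -1·90°
n=5: pose=(9,1,S); sL=10/53, sR=18/65; mL=802/3445, mR=629/3445; mL+mR=27/65 → advance +1; mR−mL=-173/3445 → turn -1·90°
n=6: pose=(9,0,W); sL=45/194, sR=9/34; mL=819/3298, mR=981/6596; mL+mR=27/68 → advance +1; mR−mL=-657/6596 → turn -1·90°
n=7: pose=(8,0,N); sL=90/281, sR=18/85; mL=6354/23885, mR=1233/23885; mL+mR=27/85 → advance +1; mR−mL=-5121/23885 → turn -1·90°

0 9/37 9/41 351/1517 297/3034 8 1 E
1 10/53 18/65 802/3445 629/3445 9 1 S
2 45/194 9/34 819/3298 981/6596 9 0 W
3 90/281 18/85 6354/23885 1233/23885 8 0 N
4 9/37 9/41 351/1517 297/3034 8 1 E
5 10/53 18/65 802/3445 629/3445 9 1 S
6 45/194 9/34 819/3298 981/6596 9 0 W
7 90/281 18/85 6354/23885 1233/23885 8 0 N
final 8 1 E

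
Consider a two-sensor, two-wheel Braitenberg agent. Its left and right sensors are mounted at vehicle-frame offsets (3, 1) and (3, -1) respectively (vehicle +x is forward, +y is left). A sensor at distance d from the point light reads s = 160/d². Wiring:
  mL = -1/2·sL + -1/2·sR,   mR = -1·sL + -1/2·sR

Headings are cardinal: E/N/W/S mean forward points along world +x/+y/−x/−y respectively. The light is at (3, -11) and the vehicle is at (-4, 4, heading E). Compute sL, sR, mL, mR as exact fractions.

left sensor world pos  = (-1, 5); dL² = 272
right sensor world pos = (-1, 3); dR² = 212
sL = 160/272 = 10/17
sR = 160/212 = 40/53
mL = -1/2·sL + -1/2·sR = -605/901
mR = -1·sL + -1/2·sR = -870/901

10/17 40/53 -605/901 -870/901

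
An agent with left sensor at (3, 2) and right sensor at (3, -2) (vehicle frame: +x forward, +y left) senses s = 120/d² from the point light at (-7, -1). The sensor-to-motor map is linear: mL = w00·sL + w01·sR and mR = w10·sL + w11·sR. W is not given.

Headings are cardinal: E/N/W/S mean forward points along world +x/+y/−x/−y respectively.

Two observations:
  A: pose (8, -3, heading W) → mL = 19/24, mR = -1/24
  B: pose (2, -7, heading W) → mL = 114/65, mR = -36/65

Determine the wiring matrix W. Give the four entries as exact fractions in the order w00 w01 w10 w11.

1/2 1/2 1/2 -1/2

obs A: pose=(8,-3,W) → sL=3/4, sR=5/6, mL=19/24, mR=-1/24
obs B: pose=(2,-7,W) → sL=6/5, sR=30/13, mL=114/65, mR=-36/65
sensor matrix S = [[3/4, 5/6], [6/5, 30/13]]; det S = 19/26
solve [mL_A; mL_B] = S·[w00; w01] and [mR_A; mR_B] = S·[w10; w11]:
  w00 = 1/2, w01 = 1/2, w10 = 1/2, w11 = -1/2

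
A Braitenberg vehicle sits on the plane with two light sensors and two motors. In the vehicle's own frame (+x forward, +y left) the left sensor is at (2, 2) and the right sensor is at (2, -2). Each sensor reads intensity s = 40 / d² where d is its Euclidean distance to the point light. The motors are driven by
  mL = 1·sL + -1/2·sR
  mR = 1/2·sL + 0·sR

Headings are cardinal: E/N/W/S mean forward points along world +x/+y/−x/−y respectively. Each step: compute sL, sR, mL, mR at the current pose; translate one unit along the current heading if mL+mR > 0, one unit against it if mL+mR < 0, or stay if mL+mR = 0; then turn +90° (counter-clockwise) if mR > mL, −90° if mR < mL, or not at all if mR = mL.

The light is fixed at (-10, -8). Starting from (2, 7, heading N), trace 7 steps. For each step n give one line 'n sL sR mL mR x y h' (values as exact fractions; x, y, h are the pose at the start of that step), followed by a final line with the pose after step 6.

0 40/389 8/97 2324/37733 20/389 2 7 N
1 1/13 5/49 33/1274 1/26 2 8 E
2 8/89 40/549 2612/48861 4/89 3 8 N
3 20/293 4/45 314/13185 10/293 3 9 E
4 8/101 40/617 2916/62317 4/101 4 9 N
5 5/82 5/64 115/5248 5/164 4 10 E
6 40/569 40/689 16180/392041 20/569 5 10 N
final 5 11 E

n=0: pose=(2,7,N); sL=40/389, sR=8/97; mL=2324/37733, mR=20/389; mL+mR=4264/37733 → advance +1; mR−mL=-384/37733 → turn -1·90°
n=1: pose=(2,8,E); sL=1/13, sR=5/49; mL=33/1274, mR=1/26; mL+mR=41/637 → advance +1; mR−mL=8/637 → turn +1·90°
n=2: pose=(3,8,N); sL=8/89, sR=40/549; mL=2612/48861, mR=4/89; mL+mR=4808/48861 → advance +1; mR−mL=-416/48861 → turn -1·90°
n=3: pose=(3,9,E); sL=20/293, sR=4/45; mL=314/13185, mR=10/293; mL+mR=764/13185 → advance +1; mR−mL=136/13185 → turn +1·90°
n=4: pose=(4,9,N); sL=8/101, sR=40/617; mL=2916/62317, mR=4/101; mL+mR=5384/62317 → advance +1; mR−mL=-448/62317 → turn -1·90°
n=5: pose=(4,10,E); sL=5/82, sR=5/64; mL=115/5248, mR=5/164; mL+mR=275/5248 → advance +1; mR−mL=45/5248 → turn +1·90°
n=6: pose=(5,10,N); sL=40/569, sR=40/689; mL=16180/392041, mR=20/569; mL+mR=29960/392041 → advance +1; mR−mL=-2400/392041 → turn -1·90°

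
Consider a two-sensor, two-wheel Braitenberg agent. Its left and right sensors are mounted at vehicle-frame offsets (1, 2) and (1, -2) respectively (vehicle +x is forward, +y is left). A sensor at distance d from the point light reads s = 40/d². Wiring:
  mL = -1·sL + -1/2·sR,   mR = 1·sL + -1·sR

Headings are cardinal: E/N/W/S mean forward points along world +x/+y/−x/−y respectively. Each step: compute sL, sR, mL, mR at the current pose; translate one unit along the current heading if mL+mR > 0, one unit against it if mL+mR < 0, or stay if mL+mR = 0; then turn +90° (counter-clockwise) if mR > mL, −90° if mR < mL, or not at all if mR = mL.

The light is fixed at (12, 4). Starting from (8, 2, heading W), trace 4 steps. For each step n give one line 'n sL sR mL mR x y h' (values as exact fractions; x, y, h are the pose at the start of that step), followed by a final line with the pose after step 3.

0 40/41 8/5 -364/205 -128/205 8 2 W
1 4 20/17 -78/17 48/17 9 2 S
2 8 40/13 -124/13 64/13 9 3 E
3 10/9 10 -55/9 -80/9 8 3 N
final 8 2 E

n=0: pose=(8,2,W); sL=40/41, sR=8/5; mL=-364/205, mR=-128/205; mL+mR=-12/5 → advance -1; mR−mL=236/205 → turn +1·90°
n=1: pose=(9,2,S); sL=4, sR=20/17; mL=-78/17, mR=48/17; mL+mR=-30/17 → advance -1; mR−mL=126/17 → turn +1·90°
n=2: pose=(9,3,E); sL=8, sR=40/13; mL=-124/13, mR=64/13; mL+mR=-60/13 → advance -1; mR−mL=188/13 → turn +1·90°
n=3: pose=(8,3,N); sL=10/9, sR=10; mL=-55/9, mR=-80/9; mL+mR=-15 → advance -1; mR−mL=-25/9 → turn -1·90°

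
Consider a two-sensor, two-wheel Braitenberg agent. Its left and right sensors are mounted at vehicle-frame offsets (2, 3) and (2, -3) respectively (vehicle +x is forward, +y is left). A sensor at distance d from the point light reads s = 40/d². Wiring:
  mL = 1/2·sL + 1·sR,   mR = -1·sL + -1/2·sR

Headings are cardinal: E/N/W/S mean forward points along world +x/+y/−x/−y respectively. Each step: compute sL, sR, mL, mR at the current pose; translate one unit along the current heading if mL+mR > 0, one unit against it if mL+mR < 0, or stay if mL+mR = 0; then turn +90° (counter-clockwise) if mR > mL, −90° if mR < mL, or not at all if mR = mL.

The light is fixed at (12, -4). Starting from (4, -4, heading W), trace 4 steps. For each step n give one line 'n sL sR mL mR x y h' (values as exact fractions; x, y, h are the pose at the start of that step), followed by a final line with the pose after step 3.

0 40/109 40/109 60/109 -60/109 4 -4 W
1 8/25 40/29 1116/725 -732/725 4 -4 N
2 10/13 1 18/13 -33/26 4 -3 E
3 40/17 40/101 2700/1717 -4380/1717 5 -3 S
final 5 -2 W

n=0: pose=(4,-4,W); sL=40/109, sR=40/109; mL=60/109, mR=-60/109; mL+mR=0 → advance +0; mR−mL=-120/109 → turn -1·90°
n=1: pose=(4,-4,N); sL=8/25, sR=40/29; mL=1116/725, mR=-732/725; mL+mR=384/725 → advance +1; mR−mL=-1848/725 → turn -1·90°
n=2: pose=(4,-3,E); sL=10/13, sR=1; mL=18/13, mR=-33/26; mL+mR=3/26 → advance +1; mR−mL=-69/26 → turn -1·90°
n=3: pose=(5,-3,S); sL=40/17, sR=40/101; mL=2700/1717, mR=-4380/1717; mL+mR=-1680/1717 → advance -1; mR−mL=-7080/1717 → turn -1·90°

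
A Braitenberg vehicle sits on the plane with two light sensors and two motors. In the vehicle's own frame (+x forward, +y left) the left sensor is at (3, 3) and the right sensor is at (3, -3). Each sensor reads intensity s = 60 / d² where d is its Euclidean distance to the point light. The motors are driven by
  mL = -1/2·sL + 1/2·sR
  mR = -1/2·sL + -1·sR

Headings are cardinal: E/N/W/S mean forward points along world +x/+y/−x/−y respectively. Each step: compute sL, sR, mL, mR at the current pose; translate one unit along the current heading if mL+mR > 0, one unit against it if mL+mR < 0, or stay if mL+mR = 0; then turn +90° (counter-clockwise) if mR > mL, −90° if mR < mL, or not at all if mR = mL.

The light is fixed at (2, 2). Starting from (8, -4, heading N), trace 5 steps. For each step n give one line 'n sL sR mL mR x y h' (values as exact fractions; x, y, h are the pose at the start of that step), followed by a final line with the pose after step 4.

0 10/3 2/3 -4/3 -7/3 8 -4 N
1 60/97 60/181 -2520/17557 -11250/17557 8 -5 E
2 15/41 15/26 225/2132 -405/533 7 -5 S
3 12/17 60/13 432/221 -1098/221 7 -4 W
4 10/3 2/3 -4/3 -7/3 8 -4 N
final 8 -5 E

n=0: pose=(8,-4,N); sL=10/3, sR=2/3; mL=-4/3, mR=-7/3; mL+mR=-11/3 → advance -1; mR−mL=-1 → turn -1·90°
n=1: pose=(8,-5,E); sL=60/97, sR=60/181; mL=-2520/17557, mR=-11250/17557; mL+mR=-13770/17557 → advance -1; mR−mL=-90/181 → turn -1·90°
n=2: pose=(7,-5,S); sL=15/41, sR=15/26; mL=225/2132, mR=-405/533; mL+mR=-1395/2132 → advance -1; mR−mL=-45/52 → turn -1·90°
n=3: pose=(7,-4,W); sL=12/17, sR=60/13; mL=432/221, mR=-1098/221; mL+mR=-666/221 → advance -1; mR−mL=-90/13 → turn -1·90°
n=4: pose=(8,-4,N); sL=10/3, sR=2/3; mL=-4/3, mR=-7/3; mL+mR=-11/3 → advance -1; mR−mL=-1 → turn -1·90°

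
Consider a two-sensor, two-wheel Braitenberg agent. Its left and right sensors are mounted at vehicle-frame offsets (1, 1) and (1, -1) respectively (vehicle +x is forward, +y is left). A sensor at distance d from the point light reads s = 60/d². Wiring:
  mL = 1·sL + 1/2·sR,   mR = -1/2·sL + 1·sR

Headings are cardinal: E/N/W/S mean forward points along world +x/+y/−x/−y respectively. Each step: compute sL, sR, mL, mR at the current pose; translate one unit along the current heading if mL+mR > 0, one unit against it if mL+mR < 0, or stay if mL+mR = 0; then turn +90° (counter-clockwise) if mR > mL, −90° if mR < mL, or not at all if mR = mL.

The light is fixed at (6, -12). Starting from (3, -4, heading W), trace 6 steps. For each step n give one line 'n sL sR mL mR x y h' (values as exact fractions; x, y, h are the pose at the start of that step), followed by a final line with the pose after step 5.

n=0: pose=(3,-4,W); sL=12/13, sR=60/97; mL=1554/1261, mR=198/1261; mL+mR=1752/1261 → advance +1; mR−mL=-1356/1261 → turn -1·90°
n=1: pose=(2,-4,N); sL=30/53, sR=2/3; mL=143/159, mR=61/159; mL+mR=68/53 → advance +1; mR−mL=-82/159 → turn -1·90°
n=2: pose=(2,-3,E); sL=60/109, sR=60/73; mL=7650/7957, mR=4350/7957; mL+mR=12000/7957 → advance +1; mR−mL=-3300/7957 → turn -1·90°
n=3: pose=(3,-3,S); sL=15/17, sR=3/4; mL=171/136, mR=21/68; mL+mR=213/136 → advance +1; mR−mL=-129/136 → turn -1·90°
n=4: pose=(3,-4,W); sL=12/13, sR=60/97; mL=1554/1261, mR=198/1261; mL+mR=1752/1261 → advance +1; mR−mL=-1356/1261 → turn -1·90°
n=5: pose=(2,-4,N); sL=30/53, sR=2/3; mL=143/159, mR=61/159; mL+mR=68/53 → advance +1; mR−mL=-82/159 → turn -1·90°

0 12/13 60/97 1554/1261 198/1261 3 -4 W
1 30/53 2/3 143/159 61/159 2 -4 N
2 60/109 60/73 7650/7957 4350/7957 2 -3 E
3 15/17 3/4 171/136 21/68 3 -3 S
4 12/13 60/97 1554/1261 198/1261 3 -4 W
5 30/53 2/3 143/159 61/159 2 -4 N
final 2 -3 E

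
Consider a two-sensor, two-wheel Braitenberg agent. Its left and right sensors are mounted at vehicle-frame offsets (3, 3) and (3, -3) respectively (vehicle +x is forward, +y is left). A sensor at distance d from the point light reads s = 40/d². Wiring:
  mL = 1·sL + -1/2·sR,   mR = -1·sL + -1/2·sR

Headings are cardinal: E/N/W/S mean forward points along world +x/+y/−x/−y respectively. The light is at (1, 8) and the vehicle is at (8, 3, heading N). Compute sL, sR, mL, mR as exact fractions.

left sensor world pos  = (5, 6); dL² = 20
right sensor world pos = (11, 6); dR² = 104
sL = 40/20 = 2
sR = 40/104 = 5/13
mL = 1·sL + -1/2·sR = 47/26
mR = -1·sL + -1/2·sR = -57/26

2 5/13 47/26 -57/26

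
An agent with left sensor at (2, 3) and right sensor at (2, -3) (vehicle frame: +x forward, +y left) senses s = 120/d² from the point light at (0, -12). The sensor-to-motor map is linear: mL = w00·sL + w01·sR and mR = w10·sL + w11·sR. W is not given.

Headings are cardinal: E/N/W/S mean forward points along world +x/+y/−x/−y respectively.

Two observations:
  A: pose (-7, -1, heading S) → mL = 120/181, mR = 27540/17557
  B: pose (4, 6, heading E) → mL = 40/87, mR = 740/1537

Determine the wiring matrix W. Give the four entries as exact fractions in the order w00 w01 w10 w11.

0 1 1 1/2

obs A: pose=(-7,-1,S) → sL=120/97, sR=120/181, mL=120/181, mR=27540/17557
obs B: pose=(4,6,E) → sL=40/159, sR=40/87, mL=40/87, mR=740/1537
sensor matrix S = [[120/97, 120/181], [40/159, 40/87]]; det S = 10848000/26985109
solve [mL_A; mL_B] = S·[w00; w01] and [mR_A; mR_B] = S·[w10; w11]:
  w00 = 0, w01 = 1, w10 = 1, w11 = 1/2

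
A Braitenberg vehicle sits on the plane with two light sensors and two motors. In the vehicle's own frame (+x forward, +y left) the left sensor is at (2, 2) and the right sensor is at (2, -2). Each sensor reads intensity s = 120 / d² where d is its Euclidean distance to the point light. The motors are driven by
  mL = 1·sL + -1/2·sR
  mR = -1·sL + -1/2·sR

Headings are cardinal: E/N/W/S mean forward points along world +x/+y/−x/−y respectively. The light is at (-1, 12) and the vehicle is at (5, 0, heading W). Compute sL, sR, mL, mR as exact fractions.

30/53 30/29 75/1537 -1665/1537

left sensor world pos  = (3, -2); dL² = 212
right sensor world pos = (3, 2); dR² = 116
sL = 120/212 = 30/53
sR = 120/116 = 30/29
mL = 1·sL + -1/2·sR = 75/1537
mR = -1·sL + -1/2·sR = -1665/1537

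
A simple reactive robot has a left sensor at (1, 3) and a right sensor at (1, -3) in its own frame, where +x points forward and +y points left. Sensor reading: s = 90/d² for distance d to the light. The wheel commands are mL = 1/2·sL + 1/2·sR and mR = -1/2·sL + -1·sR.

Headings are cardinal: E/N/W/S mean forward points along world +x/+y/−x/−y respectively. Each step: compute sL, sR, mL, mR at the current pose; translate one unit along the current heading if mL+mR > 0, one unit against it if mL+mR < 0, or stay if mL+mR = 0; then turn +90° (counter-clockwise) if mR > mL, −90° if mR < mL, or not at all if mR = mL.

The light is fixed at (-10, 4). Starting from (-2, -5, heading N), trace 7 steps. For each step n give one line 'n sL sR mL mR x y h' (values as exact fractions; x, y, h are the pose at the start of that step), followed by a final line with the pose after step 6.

0 90/89 18/37 2466/3293 -3267/3293 -2 -5 N
1 9/13 9/25 171/325 -459/650 -2 -6 E
2 90/221 90/137 16110/30277 -26055/30277 -3 -6 S
3 1/2 5/4 7/8 -3/2 -3 -5 W
4 90/89 18/37 2466/3293 -3267/3293 -2 -5 N
5 9/13 9/25 171/325 -459/650 -2 -6 E
6 90/221 90/137 16110/30277 -26055/30277 -3 -6 S
final -3 -5 W

n=0: pose=(-2,-5,N); sL=90/89, sR=18/37; mL=2466/3293, mR=-3267/3293; mL+mR=-9/37 → advance -1; mR−mL=-5733/3293 → turn -1·90°
n=1: pose=(-2,-6,E); sL=9/13, sR=9/25; mL=171/325, mR=-459/650; mL+mR=-9/50 → advance -1; mR−mL=-801/650 → turn -1·90°
n=2: pose=(-3,-6,S); sL=90/221, sR=90/137; mL=16110/30277, mR=-26055/30277; mL+mR=-45/137 → advance -1; mR−mL=-42165/30277 → turn -1·90°
n=3: pose=(-3,-5,W); sL=1/2, sR=5/4; mL=7/8, mR=-3/2; mL+mR=-5/8 → advance -1; mR−mL=-19/8 → turn -1·90°
n=4: pose=(-2,-5,N); sL=90/89, sR=18/37; mL=2466/3293, mR=-3267/3293; mL+mR=-9/37 → advance -1; mR−mL=-5733/3293 → turn -1·90°
n=5: pose=(-2,-6,E); sL=9/13, sR=9/25; mL=171/325, mR=-459/650; mL+mR=-9/50 → advance -1; mR−mL=-801/650 → turn -1·90°
n=6: pose=(-3,-6,S); sL=90/221, sR=90/137; mL=16110/30277, mR=-26055/30277; mL+mR=-45/137 → advance -1; mR−mL=-42165/30277 → turn -1·90°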